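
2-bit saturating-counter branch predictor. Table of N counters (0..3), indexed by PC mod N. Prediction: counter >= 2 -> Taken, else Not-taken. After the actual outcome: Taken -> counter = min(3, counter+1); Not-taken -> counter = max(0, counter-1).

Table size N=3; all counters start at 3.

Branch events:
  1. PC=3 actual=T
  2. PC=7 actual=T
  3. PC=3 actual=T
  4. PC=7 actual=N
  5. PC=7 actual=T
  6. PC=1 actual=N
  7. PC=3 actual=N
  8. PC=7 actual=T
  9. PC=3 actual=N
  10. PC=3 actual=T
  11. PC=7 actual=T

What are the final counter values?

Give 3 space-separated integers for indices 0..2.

Answer: 2 3 3

Derivation:
Ev 1: PC=3 idx=0 pred=T actual=T -> ctr[0]=3
Ev 2: PC=7 idx=1 pred=T actual=T -> ctr[1]=3
Ev 3: PC=3 idx=0 pred=T actual=T -> ctr[0]=3
Ev 4: PC=7 idx=1 pred=T actual=N -> ctr[1]=2
Ev 5: PC=7 idx=1 pred=T actual=T -> ctr[1]=3
Ev 6: PC=1 idx=1 pred=T actual=N -> ctr[1]=2
Ev 7: PC=3 idx=0 pred=T actual=N -> ctr[0]=2
Ev 8: PC=7 idx=1 pred=T actual=T -> ctr[1]=3
Ev 9: PC=3 idx=0 pred=T actual=N -> ctr[0]=1
Ev 10: PC=3 idx=0 pred=N actual=T -> ctr[0]=2
Ev 11: PC=7 idx=1 pred=T actual=T -> ctr[1]=3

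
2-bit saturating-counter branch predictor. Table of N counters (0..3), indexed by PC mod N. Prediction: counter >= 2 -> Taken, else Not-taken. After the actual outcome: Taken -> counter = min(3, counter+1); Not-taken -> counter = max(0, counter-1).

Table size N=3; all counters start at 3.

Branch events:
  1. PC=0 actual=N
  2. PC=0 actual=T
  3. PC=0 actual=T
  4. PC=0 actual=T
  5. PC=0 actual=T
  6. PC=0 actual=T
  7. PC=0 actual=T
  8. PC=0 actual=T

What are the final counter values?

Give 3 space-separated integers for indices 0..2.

Answer: 3 3 3

Derivation:
Ev 1: PC=0 idx=0 pred=T actual=N -> ctr[0]=2
Ev 2: PC=0 idx=0 pred=T actual=T -> ctr[0]=3
Ev 3: PC=0 idx=0 pred=T actual=T -> ctr[0]=3
Ev 4: PC=0 idx=0 pred=T actual=T -> ctr[0]=3
Ev 5: PC=0 idx=0 pred=T actual=T -> ctr[0]=3
Ev 6: PC=0 idx=0 pred=T actual=T -> ctr[0]=3
Ev 7: PC=0 idx=0 pred=T actual=T -> ctr[0]=3
Ev 8: PC=0 idx=0 pred=T actual=T -> ctr[0]=3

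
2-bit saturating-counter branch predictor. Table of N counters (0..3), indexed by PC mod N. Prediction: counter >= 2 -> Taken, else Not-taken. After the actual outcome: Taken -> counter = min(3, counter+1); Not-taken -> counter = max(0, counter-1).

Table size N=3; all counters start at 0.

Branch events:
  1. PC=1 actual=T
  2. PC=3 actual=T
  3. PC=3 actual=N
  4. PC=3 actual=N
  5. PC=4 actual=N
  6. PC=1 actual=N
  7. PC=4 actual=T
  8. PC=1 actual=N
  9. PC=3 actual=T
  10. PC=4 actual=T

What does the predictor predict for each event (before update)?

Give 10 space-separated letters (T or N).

Ev 1: PC=1 idx=1 pred=N actual=T -> ctr[1]=1
Ev 2: PC=3 idx=0 pred=N actual=T -> ctr[0]=1
Ev 3: PC=3 idx=0 pred=N actual=N -> ctr[0]=0
Ev 4: PC=3 idx=0 pred=N actual=N -> ctr[0]=0
Ev 5: PC=4 idx=1 pred=N actual=N -> ctr[1]=0
Ev 6: PC=1 idx=1 pred=N actual=N -> ctr[1]=0
Ev 7: PC=4 idx=1 pred=N actual=T -> ctr[1]=1
Ev 8: PC=1 idx=1 pred=N actual=N -> ctr[1]=0
Ev 9: PC=3 idx=0 pred=N actual=T -> ctr[0]=1
Ev 10: PC=4 idx=1 pred=N actual=T -> ctr[1]=1

Answer: N N N N N N N N N N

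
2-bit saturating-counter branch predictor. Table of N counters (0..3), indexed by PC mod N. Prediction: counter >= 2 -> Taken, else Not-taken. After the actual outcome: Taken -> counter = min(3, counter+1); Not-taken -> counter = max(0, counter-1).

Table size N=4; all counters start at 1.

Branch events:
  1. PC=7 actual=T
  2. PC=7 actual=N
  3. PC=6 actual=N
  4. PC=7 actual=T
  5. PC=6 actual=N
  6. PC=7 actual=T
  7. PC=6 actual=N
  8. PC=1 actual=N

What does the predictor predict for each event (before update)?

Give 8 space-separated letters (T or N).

Answer: N T N N N T N N

Derivation:
Ev 1: PC=7 idx=3 pred=N actual=T -> ctr[3]=2
Ev 2: PC=7 idx=3 pred=T actual=N -> ctr[3]=1
Ev 3: PC=6 idx=2 pred=N actual=N -> ctr[2]=0
Ev 4: PC=7 idx=3 pred=N actual=T -> ctr[3]=2
Ev 5: PC=6 idx=2 pred=N actual=N -> ctr[2]=0
Ev 6: PC=7 idx=3 pred=T actual=T -> ctr[3]=3
Ev 7: PC=6 idx=2 pred=N actual=N -> ctr[2]=0
Ev 8: PC=1 idx=1 pred=N actual=N -> ctr[1]=0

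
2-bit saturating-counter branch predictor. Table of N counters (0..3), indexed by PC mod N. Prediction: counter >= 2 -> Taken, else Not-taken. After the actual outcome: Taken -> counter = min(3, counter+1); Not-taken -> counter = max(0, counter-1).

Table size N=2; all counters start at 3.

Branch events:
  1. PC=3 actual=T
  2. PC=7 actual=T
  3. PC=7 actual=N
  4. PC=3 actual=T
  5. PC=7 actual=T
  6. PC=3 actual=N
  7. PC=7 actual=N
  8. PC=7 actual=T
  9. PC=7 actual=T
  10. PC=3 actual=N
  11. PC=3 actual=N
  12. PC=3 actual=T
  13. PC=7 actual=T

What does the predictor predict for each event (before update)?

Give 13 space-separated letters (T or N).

Ev 1: PC=3 idx=1 pred=T actual=T -> ctr[1]=3
Ev 2: PC=7 idx=1 pred=T actual=T -> ctr[1]=3
Ev 3: PC=7 idx=1 pred=T actual=N -> ctr[1]=2
Ev 4: PC=3 idx=1 pred=T actual=T -> ctr[1]=3
Ev 5: PC=7 idx=1 pred=T actual=T -> ctr[1]=3
Ev 6: PC=3 idx=1 pred=T actual=N -> ctr[1]=2
Ev 7: PC=7 idx=1 pred=T actual=N -> ctr[1]=1
Ev 8: PC=7 idx=1 pred=N actual=T -> ctr[1]=2
Ev 9: PC=7 idx=1 pred=T actual=T -> ctr[1]=3
Ev 10: PC=3 idx=1 pred=T actual=N -> ctr[1]=2
Ev 11: PC=3 idx=1 pred=T actual=N -> ctr[1]=1
Ev 12: PC=3 idx=1 pred=N actual=T -> ctr[1]=2
Ev 13: PC=7 idx=1 pred=T actual=T -> ctr[1]=3

Answer: T T T T T T T N T T T N T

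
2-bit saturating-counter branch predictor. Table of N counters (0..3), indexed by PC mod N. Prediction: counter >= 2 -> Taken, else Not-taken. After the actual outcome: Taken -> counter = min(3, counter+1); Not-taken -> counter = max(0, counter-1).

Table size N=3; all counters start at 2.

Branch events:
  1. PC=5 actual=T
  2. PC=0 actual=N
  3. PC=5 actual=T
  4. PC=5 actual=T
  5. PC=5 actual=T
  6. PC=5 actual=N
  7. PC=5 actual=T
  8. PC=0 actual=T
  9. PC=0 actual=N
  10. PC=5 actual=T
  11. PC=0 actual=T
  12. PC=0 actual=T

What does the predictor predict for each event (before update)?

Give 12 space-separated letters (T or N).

Answer: T T T T T T T N T T N T

Derivation:
Ev 1: PC=5 idx=2 pred=T actual=T -> ctr[2]=3
Ev 2: PC=0 idx=0 pred=T actual=N -> ctr[0]=1
Ev 3: PC=5 idx=2 pred=T actual=T -> ctr[2]=3
Ev 4: PC=5 idx=2 pred=T actual=T -> ctr[2]=3
Ev 5: PC=5 idx=2 pred=T actual=T -> ctr[2]=3
Ev 6: PC=5 idx=2 pred=T actual=N -> ctr[2]=2
Ev 7: PC=5 idx=2 pred=T actual=T -> ctr[2]=3
Ev 8: PC=0 idx=0 pred=N actual=T -> ctr[0]=2
Ev 9: PC=0 idx=0 pred=T actual=N -> ctr[0]=1
Ev 10: PC=5 idx=2 pred=T actual=T -> ctr[2]=3
Ev 11: PC=0 idx=0 pred=N actual=T -> ctr[0]=2
Ev 12: PC=0 idx=0 pred=T actual=T -> ctr[0]=3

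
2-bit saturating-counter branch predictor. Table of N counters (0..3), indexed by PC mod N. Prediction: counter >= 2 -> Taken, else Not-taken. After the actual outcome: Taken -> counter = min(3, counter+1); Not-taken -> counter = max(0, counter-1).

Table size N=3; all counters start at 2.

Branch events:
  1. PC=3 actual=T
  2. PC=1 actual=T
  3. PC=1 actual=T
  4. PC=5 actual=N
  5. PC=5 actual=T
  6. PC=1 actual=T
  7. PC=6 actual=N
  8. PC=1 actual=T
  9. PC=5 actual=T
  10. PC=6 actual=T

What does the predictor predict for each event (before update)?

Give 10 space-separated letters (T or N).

Ev 1: PC=3 idx=0 pred=T actual=T -> ctr[0]=3
Ev 2: PC=1 idx=1 pred=T actual=T -> ctr[1]=3
Ev 3: PC=1 idx=1 pred=T actual=T -> ctr[1]=3
Ev 4: PC=5 idx=2 pred=T actual=N -> ctr[2]=1
Ev 5: PC=5 idx=2 pred=N actual=T -> ctr[2]=2
Ev 6: PC=1 idx=1 pred=T actual=T -> ctr[1]=3
Ev 7: PC=6 idx=0 pred=T actual=N -> ctr[0]=2
Ev 8: PC=1 idx=1 pred=T actual=T -> ctr[1]=3
Ev 9: PC=5 idx=2 pred=T actual=T -> ctr[2]=3
Ev 10: PC=6 idx=0 pred=T actual=T -> ctr[0]=3

Answer: T T T T N T T T T T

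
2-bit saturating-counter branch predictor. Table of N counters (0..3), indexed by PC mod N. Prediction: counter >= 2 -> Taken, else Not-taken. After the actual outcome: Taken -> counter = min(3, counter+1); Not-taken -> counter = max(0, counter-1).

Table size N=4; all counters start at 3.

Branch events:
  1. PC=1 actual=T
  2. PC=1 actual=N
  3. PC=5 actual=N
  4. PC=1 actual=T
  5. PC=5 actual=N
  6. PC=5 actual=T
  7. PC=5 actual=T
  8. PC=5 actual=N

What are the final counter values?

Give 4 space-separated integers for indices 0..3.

Answer: 3 2 3 3

Derivation:
Ev 1: PC=1 idx=1 pred=T actual=T -> ctr[1]=3
Ev 2: PC=1 idx=1 pred=T actual=N -> ctr[1]=2
Ev 3: PC=5 idx=1 pred=T actual=N -> ctr[1]=1
Ev 4: PC=1 idx=1 pred=N actual=T -> ctr[1]=2
Ev 5: PC=5 idx=1 pred=T actual=N -> ctr[1]=1
Ev 6: PC=5 idx=1 pred=N actual=T -> ctr[1]=2
Ev 7: PC=5 idx=1 pred=T actual=T -> ctr[1]=3
Ev 8: PC=5 idx=1 pred=T actual=N -> ctr[1]=2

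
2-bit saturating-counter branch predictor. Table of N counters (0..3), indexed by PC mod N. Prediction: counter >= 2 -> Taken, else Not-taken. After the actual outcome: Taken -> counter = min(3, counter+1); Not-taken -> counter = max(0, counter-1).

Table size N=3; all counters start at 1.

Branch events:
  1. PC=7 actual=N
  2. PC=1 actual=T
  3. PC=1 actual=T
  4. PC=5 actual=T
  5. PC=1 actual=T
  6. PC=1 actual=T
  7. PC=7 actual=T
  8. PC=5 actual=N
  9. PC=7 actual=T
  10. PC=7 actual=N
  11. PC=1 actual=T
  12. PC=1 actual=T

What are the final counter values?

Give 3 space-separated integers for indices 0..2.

Ev 1: PC=7 idx=1 pred=N actual=N -> ctr[1]=0
Ev 2: PC=1 idx=1 pred=N actual=T -> ctr[1]=1
Ev 3: PC=1 idx=1 pred=N actual=T -> ctr[1]=2
Ev 4: PC=5 idx=2 pred=N actual=T -> ctr[2]=2
Ev 5: PC=1 idx=1 pred=T actual=T -> ctr[1]=3
Ev 6: PC=1 idx=1 pred=T actual=T -> ctr[1]=3
Ev 7: PC=7 idx=1 pred=T actual=T -> ctr[1]=3
Ev 8: PC=5 idx=2 pred=T actual=N -> ctr[2]=1
Ev 9: PC=7 idx=1 pred=T actual=T -> ctr[1]=3
Ev 10: PC=7 idx=1 pred=T actual=N -> ctr[1]=2
Ev 11: PC=1 idx=1 pred=T actual=T -> ctr[1]=3
Ev 12: PC=1 idx=1 pred=T actual=T -> ctr[1]=3

Answer: 1 3 1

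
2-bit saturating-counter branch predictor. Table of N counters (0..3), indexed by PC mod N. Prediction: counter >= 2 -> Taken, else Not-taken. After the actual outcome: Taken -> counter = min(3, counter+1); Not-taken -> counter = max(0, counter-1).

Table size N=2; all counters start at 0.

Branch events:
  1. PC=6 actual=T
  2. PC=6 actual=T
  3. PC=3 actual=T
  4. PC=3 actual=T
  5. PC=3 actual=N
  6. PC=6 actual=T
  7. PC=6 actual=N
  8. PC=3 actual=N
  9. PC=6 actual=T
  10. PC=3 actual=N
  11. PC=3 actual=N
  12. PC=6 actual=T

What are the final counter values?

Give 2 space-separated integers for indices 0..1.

Answer: 3 0

Derivation:
Ev 1: PC=6 idx=0 pred=N actual=T -> ctr[0]=1
Ev 2: PC=6 idx=0 pred=N actual=T -> ctr[0]=2
Ev 3: PC=3 idx=1 pred=N actual=T -> ctr[1]=1
Ev 4: PC=3 idx=1 pred=N actual=T -> ctr[1]=2
Ev 5: PC=3 idx=1 pred=T actual=N -> ctr[1]=1
Ev 6: PC=6 idx=0 pred=T actual=T -> ctr[0]=3
Ev 7: PC=6 idx=0 pred=T actual=N -> ctr[0]=2
Ev 8: PC=3 idx=1 pred=N actual=N -> ctr[1]=0
Ev 9: PC=6 idx=0 pred=T actual=T -> ctr[0]=3
Ev 10: PC=3 idx=1 pred=N actual=N -> ctr[1]=0
Ev 11: PC=3 idx=1 pred=N actual=N -> ctr[1]=0
Ev 12: PC=6 idx=0 pred=T actual=T -> ctr[0]=3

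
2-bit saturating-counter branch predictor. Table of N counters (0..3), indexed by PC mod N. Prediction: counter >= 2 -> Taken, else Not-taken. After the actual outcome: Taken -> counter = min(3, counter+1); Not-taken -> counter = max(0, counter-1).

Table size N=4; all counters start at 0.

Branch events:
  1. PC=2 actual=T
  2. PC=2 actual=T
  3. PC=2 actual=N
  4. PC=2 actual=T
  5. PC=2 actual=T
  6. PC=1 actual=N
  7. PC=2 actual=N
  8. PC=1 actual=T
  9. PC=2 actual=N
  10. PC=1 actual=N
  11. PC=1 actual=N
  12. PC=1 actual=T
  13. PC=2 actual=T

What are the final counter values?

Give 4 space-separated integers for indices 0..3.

Ev 1: PC=2 idx=2 pred=N actual=T -> ctr[2]=1
Ev 2: PC=2 idx=2 pred=N actual=T -> ctr[2]=2
Ev 3: PC=2 idx=2 pred=T actual=N -> ctr[2]=1
Ev 4: PC=2 idx=2 pred=N actual=T -> ctr[2]=2
Ev 5: PC=2 idx=2 pred=T actual=T -> ctr[2]=3
Ev 6: PC=1 idx=1 pred=N actual=N -> ctr[1]=0
Ev 7: PC=2 idx=2 pred=T actual=N -> ctr[2]=2
Ev 8: PC=1 idx=1 pred=N actual=T -> ctr[1]=1
Ev 9: PC=2 idx=2 pred=T actual=N -> ctr[2]=1
Ev 10: PC=1 idx=1 pred=N actual=N -> ctr[1]=0
Ev 11: PC=1 idx=1 pred=N actual=N -> ctr[1]=0
Ev 12: PC=1 idx=1 pred=N actual=T -> ctr[1]=1
Ev 13: PC=2 idx=2 pred=N actual=T -> ctr[2]=2

Answer: 0 1 2 0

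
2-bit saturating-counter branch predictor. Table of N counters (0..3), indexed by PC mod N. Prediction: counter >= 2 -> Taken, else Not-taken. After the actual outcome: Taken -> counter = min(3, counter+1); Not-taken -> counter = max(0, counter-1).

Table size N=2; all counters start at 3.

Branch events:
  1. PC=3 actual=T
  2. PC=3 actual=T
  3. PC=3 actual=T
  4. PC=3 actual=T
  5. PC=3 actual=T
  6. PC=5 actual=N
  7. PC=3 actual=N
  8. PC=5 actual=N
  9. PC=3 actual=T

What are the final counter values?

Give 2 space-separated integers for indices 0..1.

Answer: 3 1

Derivation:
Ev 1: PC=3 idx=1 pred=T actual=T -> ctr[1]=3
Ev 2: PC=3 idx=1 pred=T actual=T -> ctr[1]=3
Ev 3: PC=3 idx=1 pred=T actual=T -> ctr[1]=3
Ev 4: PC=3 idx=1 pred=T actual=T -> ctr[1]=3
Ev 5: PC=3 idx=1 pred=T actual=T -> ctr[1]=3
Ev 6: PC=5 idx=1 pred=T actual=N -> ctr[1]=2
Ev 7: PC=3 idx=1 pred=T actual=N -> ctr[1]=1
Ev 8: PC=5 idx=1 pred=N actual=N -> ctr[1]=0
Ev 9: PC=3 idx=1 pred=N actual=T -> ctr[1]=1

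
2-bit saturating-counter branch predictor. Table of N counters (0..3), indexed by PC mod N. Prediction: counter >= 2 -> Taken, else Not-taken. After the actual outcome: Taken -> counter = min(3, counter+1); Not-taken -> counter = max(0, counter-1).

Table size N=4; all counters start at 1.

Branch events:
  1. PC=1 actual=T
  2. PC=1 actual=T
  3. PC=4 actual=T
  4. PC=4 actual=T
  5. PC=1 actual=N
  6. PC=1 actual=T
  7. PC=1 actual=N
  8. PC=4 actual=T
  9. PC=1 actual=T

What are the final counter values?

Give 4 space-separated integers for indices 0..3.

Ev 1: PC=1 idx=1 pred=N actual=T -> ctr[1]=2
Ev 2: PC=1 idx=1 pred=T actual=T -> ctr[1]=3
Ev 3: PC=4 idx=0 pred=N actual=T -> ctr[0]=2
Ev 4: PC=4 idx=0 pred=T actual=T -> ctr[0]=3
Ev 5: PC=1 idx=1 pred=T actual=N -> ctr[1]=2
Ev 6: PC=1 idx=1 pred=T actual=T -> ctr[1]=3
Ev 7: PC=1 idx=1 pred=T actual=N -> ctr[1]=2
Ev 8: PC=4 idx=0 pred=T actual=T -> ctr[0]=3
Ev 9: PC=1 idx=1 pred=T actual=T -> ctr[1]=3

Answer: 3 3 1 1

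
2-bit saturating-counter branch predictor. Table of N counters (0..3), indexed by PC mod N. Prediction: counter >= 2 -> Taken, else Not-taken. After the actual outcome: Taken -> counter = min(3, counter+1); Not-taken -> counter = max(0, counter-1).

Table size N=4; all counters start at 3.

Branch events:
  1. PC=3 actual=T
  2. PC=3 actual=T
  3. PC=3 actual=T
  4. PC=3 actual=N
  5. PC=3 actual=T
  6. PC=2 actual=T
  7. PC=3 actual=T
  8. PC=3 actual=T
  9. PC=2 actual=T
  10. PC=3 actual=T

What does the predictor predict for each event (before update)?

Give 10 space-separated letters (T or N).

Answer: T T T T T T T T T T

Derivation:
Ev 1: PC=3 idx=3 pred=T actual=T -> ctr[3]=3
Ev 2: PC=3 idx=3 pred=T actual=T -> ctr[3]=3
Ev 3: PC=3 idx=3 pred=T actual=T -> ctr[3]=3
Ev 4: PC=3 idx=3 pred=T actual=N -> ctr[3]=2
Ev 5: PC=3 idx=3 pred=T actual=T -> ctr[3]=3
Ev 6: PC=2 idx=2 pred=T actual=T -> ctr[2]=3
Ev 7: PC=3 idx=3 pred=T actual=T -> ctr[3]=3
Ev 8: PC=3 idx=3 pred=T actual=T -> ctr[3]=3
Ev 9: PC=2 idx=2 pred=T actual=T -> ctr[2]=3
Ev 10: PC=3 idx=3 pred=T actual=T -> ctr[3]=3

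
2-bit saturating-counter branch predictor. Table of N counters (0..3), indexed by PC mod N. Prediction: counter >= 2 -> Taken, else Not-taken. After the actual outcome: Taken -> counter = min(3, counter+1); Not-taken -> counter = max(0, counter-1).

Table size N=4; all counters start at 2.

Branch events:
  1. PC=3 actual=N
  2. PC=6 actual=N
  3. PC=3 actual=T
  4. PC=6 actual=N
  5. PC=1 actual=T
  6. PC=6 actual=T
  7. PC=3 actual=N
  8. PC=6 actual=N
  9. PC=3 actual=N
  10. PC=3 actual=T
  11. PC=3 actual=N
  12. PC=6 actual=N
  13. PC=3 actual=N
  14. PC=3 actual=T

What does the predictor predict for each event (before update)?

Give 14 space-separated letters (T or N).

Ev 1: PC=3 idx=3 pred=T actual=N -> ctr[3]=1
Ev 2: PC=6 idx=2 pred=T actual=N -> ctr[2]=1
Ev 3: PC=3 idx=3 pred=N actual=T -> ctr[3]=2
Ev 4: PC=6 idx=2 pred=N actual=N -> ctr[2]=0
Ev 5: PC=1 idx=1 pred=T actual=T -> ctr[1]=3
Ev 6: PC=6 idx=2 pred=N actual=T -> ctr[2]=1
Ev 7: PC=3 idx=3 pred=T actual=N -> ctr[3]=1
Ev 8: PC=6 idx=2 pred=N actual=N -> ctr[2]=0
Ev 9: PC=3 idx=3 pred=N actual=N -> ctr[3]=0
Ev 10: PC=3 idx=3 pred=N actual=T -> ctr[3]=1
Ev 11: PC=3 idx=3 pred=N actual=N -> ctr[3]=0
Ev 12: PC=6 idx=2 pred=N actual=N -> ctr[2]=0
Ev 13: PC=3 idx=3 pred=N actual=N -> ctr[3]=0
Ev 14: PC=3 idx=3 pred=N actual=T -> ctr[3]=1

Answer: T T N N T N T N N N N N N N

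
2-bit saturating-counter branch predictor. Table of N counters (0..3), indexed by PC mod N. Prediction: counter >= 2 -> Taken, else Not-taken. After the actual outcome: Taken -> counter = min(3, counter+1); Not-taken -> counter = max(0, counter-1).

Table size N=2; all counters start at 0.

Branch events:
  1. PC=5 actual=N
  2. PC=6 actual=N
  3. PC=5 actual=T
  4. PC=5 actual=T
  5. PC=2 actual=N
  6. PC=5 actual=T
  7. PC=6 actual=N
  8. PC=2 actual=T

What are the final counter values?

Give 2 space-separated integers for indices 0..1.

Ev 1: PC=5 idx=1 pred=N actual=N -> ctr[1]=0
Ev 2: PC=6 idx=0 pred=N actual=N -> ctr[0]=0
Ev 3: PC=5 idx=1 pred=N actual=T -> ctr[1]=1
Ev 4: PC=5 idx=1 pred=N actual=T -> ctr[1]=2
Ev 5: PC=2 idx=0 pred=N actual=N -> ctr[0]=0
Ev 6: PC=5 idx=1 pred=T actual=T -> ctr[1]=3
Ev 7: PC=6 idx=0 pred=N actual=N -> ctr[0]=0
Ev 8: PC=2 idx=0 pred=N actual=T -> ctr[0]=1

Answer: 1 3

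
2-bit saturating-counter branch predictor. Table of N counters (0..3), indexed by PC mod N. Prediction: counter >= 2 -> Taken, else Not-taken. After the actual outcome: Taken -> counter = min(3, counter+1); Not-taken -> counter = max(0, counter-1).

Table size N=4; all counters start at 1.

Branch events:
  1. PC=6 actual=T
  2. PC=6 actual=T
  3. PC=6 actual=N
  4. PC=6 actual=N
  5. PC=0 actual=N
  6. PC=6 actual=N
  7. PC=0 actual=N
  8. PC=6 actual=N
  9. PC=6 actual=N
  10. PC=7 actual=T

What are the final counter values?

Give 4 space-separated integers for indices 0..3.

Ev 1: PC=6 idx=2 pred=N actual=T -> ctr[2]=2
Ev 2: PC=6 idx=2 pred=T actual=T -> ctr[2]=3
Ev 3: PC=6 idx=2 pred=T actual=N -> ctr[2]=2
Ev 4: PC=6 idx=2 pred=T actual=N -> ctr[2]=1
Ev 5: PC=0 idx=0 pred=N actual=N -> ctr[0]=0
Ev 6: PC=6 idx=2 pred=N actual=N -> ctr[2]=0
Ev 7: PC=0 idx=0 pred=N actual=N -> ctr[0]=0
Ev 8: PC=6 idx=2 pred=N actual=N -> ctr[2]=0
Ev 9: PC=6 idx=2 pred=N actual=N -> ctr[2]=0
Ev 10: PC=7 idx=3 pred=N actual=T -> ctr[3]=2

Answer: 0 1 0 2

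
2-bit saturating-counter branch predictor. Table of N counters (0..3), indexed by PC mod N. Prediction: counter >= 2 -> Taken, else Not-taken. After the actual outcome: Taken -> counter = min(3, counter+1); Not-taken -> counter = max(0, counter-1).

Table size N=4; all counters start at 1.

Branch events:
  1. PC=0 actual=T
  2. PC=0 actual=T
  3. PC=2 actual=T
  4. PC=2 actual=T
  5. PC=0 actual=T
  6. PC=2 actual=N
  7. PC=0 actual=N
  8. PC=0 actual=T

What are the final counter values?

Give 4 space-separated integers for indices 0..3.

Answer: 3 1 2 1

Derivation:
Ev 1: PC=0 idx=0 pred=N actual=T -> ctr[0]=2
Ev 2: PC=0 idx=0 pred=T actual=T -> ctr[0]=3
Ev 3: PC=2 idx=2 pred=N actual=T -> ctr[2]=2
Ev 4: PC=2 idx=2 pred=T actual=T -> ctr[2]=3
Ev 5: PC=0 idx=0 pred=T actual=T -> ctr[0]=3
Ev 6: PC=2 idx=2 pred=T actual=N -> ctr[2]=2
Ev 7: PC=0 idx=0 pred=T actual=N -> ctr[0]=2
Ev 8: PC=0 idx=0 pred=T actual=T -> ctr[0]=3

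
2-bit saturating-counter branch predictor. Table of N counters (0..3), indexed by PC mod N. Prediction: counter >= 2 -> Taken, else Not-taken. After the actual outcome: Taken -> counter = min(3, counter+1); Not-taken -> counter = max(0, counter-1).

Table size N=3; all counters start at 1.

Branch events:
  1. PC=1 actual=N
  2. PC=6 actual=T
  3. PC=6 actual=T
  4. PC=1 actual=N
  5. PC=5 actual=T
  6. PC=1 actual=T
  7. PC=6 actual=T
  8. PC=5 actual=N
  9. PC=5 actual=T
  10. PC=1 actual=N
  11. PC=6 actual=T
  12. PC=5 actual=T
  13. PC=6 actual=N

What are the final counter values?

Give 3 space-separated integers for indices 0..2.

Ev 1: PC=1 idx=1 pred=N actual=N -> ctr[1]=0
Ev 2: PC=6 idx=0 pred=N actual=T -> ctr[0]=2
Ev 3: PC=6 idx=0 pred=T actual=T -> ctr[0]=3
Ev 4: PC=1 idx=1 pred=N actual=N -> ctr[1]=0
Ev 5: PC=5 idx=2 pred=N actual=T -> ctr[2]=2
Ev 6: PC=1 idx=1 pred=N actual=T -> ctr[1]=1
Ev 7: PC=6 idx=0 pred=T actual=T -> ctr[0]=3
Ev 8: PC=5 idx=2 pred=T actual=N -> ctr[2]=1
Ev 9: PC=5 idx=2 pred=N actual=T -> ctr[2]=2
Ev 10: PC=1 idx=1 pred=N actual=N -> ctr[1]=0
Ev 11: PC=6 idx=0 pred=T actual=T -> ctr[0]=3
Ev 12: PC=5 idx=2 pred=T actual=T -> ctr[2]=3
Ev 13: PC=6 idx=0 pred=T actual=N -> ctr[0]=2

Answer: 2 0 3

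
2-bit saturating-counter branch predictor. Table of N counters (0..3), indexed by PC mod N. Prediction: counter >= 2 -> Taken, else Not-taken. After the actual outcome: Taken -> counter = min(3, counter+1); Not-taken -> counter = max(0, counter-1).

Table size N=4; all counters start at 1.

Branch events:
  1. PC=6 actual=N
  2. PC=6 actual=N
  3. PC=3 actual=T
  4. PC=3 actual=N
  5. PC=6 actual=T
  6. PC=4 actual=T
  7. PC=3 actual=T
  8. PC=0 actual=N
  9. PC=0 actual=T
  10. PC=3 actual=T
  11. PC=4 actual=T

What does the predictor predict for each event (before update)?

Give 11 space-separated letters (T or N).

Ev 1: PC=6 idx=2 pred=N actual=N -> ctr[2]=0
Ev 2: PC=6 idx=2 pred=N actual=N -> ctr[2]=0
Ev 3: PC=3 idx=3 pred=N actual=T -> ctr[3]=2
Ev 4: PC=3 idx=3 pred=T actual=N -> ctr[3]=1
Ev 5: PC=6 idx=2 pred=N actual=T -> ctr[2]=1
Ev 6: PC=4 idx=0 pred=N actual=T -> ctr[0]=2
Ev 7: PC=3 idx=3 pred=N actual=T -> ctr[3]=2
Ev 8: PC=0 idx=0 pred=T actual=N -> ctr[0]=1
Ev 9: PC=0 idx=0 pred=N actual=T -> ctr[0]=2
Ev 10: PC=3 idx=3 pred=T actual=T -> ctr[3]=3
Ev 11: PC=4 idx=0 pred=T actual=T -> ctr[0]=3

Answer: N N N T N N N T N T T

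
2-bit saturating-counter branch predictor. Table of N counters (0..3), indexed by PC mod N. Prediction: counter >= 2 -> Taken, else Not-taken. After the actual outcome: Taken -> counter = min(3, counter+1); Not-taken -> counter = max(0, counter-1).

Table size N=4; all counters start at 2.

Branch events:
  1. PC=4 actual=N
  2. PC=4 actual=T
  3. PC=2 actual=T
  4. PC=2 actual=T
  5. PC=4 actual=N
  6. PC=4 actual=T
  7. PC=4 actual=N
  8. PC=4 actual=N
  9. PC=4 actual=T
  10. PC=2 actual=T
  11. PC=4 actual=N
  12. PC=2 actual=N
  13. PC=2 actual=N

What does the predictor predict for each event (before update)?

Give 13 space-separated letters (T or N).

Ev 1: PC=4 idx=0 pred=T actual=N -> ctr[0]=1
Ev 2: PC=4 idx=0 pred=N actual=T -> ctr[0]=2
Ev 3: PC=2 idx=2 pred=T actual=T -> ctr[2]=3
Ev 4: PC=2 idx=2 pred=T actual=T -> ctr[2]=3
Ev 5: PC=4 idx=0 pred=T actual=N -> ctr[0]=1
Ev 6: PC=4 idx=0 pred=N actual=T -> ctr[0]=2
Ev 7: PC=4 idx=0 pred=T actual=N -> ctr[0]=1
Ev 8: PC=4 idx=0 pred=N actual=N -> ctr[0]=0
Ev 9: PC=4 idx=0 pred=N actual=T -> ctr[0]=1
Ev 10: PC=2 idx=2 pred=T actual=T -> ctr[2]=3
Ev 11: PC=4 idx=0 pred=N actual=N -> ctr[0]=0
Ev 12: PC=2 idx=2 pred=T actual=N -> ctr[2]=2
Ev 13: PC=2 idx=2 pred=T actual=N -> ctr[2]=1

Answer: T N T T T N T N N T N T T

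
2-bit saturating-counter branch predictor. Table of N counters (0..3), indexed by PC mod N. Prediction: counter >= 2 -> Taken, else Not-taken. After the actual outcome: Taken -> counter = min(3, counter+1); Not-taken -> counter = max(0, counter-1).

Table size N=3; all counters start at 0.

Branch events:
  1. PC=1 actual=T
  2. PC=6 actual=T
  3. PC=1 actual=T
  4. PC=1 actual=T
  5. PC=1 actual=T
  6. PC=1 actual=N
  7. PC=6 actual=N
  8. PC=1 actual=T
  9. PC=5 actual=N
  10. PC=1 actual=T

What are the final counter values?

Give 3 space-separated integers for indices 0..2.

Answer: 0 3 0

Derivation:
Ev 1: PC=1 idx=1 pred=N actual=T -> ctr[1]=1
Ev 2: PC=6 idx=0 pred=N actual=T -> ctr[0]=1
Ev 3: PC=1 idx=1 pred=N actual=T -> ctr[1]=2
Ev 4: PC=1 idx=1 pred=T actual=T -> ctr[1]=3
Ev 5: PC=1 idx=1 pred=T actual=T -> ctr[1]=3
Ev 6: PC=1 idx=1 pred=T actual=N -> ctr[1]=2
Ev 7: PC=6 idx=0 pred=N actual=N -> ctr[0]=0
Ev 8: PC=1 idx=1 pred=T actual=T -> ctr[1]=3
Ev 9: PC=5 idx=2 pred=N actual=N -> ctr[2]=0
Ev 10: PC=1 idx=1 pred=T actual=T -> ctr[1]=3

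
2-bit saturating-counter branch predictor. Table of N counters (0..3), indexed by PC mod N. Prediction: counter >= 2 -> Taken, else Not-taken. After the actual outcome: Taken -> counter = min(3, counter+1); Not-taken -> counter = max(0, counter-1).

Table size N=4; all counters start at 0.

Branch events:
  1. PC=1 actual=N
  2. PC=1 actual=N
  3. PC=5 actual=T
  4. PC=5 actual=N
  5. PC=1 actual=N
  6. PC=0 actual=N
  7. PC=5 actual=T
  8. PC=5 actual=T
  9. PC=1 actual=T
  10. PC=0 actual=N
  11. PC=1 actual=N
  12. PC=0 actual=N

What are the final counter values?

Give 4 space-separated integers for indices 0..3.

Ev 1: PC=1 idx=1 pred=N actual=N -> ctr[1]=0
Ev 2: PC=1 idx=1 pred=N actual=N -> ctr[1]=0
Ev 3: PC=5 idx=1 pred=N actual=T -> ctr[1]=1
Ev 4: PC=5 idx=1 pred=N actual=N -> ctr[1]=0
Ev 5: PC=1 idx=1 pred=N actual=N -> ctr[1]=0
Ev 6: PC=0 idx=0 pred=N actual=N -> ctr[0]=0
Ev 7: PC=5 idx=1 pred=N actual=T -> ctr[1]=1
Ev 8: PC=5 idx=1 pred=N actual=T -> ctr[1]=2
Ev 9: PC=1 idx=1 pred=T actual=T -> ctr[1]=3
Ev 10: PC=0 idx=0 pred=N actual=N -> ctr[0]=0
Ev 11: PC=1 idx=1 pred=T actual=N -> ctr[1]=2
Ev 12: PC=0 idx=0 pred=N actual=N -> ctr[0]=0

Answer: 0 2 0 0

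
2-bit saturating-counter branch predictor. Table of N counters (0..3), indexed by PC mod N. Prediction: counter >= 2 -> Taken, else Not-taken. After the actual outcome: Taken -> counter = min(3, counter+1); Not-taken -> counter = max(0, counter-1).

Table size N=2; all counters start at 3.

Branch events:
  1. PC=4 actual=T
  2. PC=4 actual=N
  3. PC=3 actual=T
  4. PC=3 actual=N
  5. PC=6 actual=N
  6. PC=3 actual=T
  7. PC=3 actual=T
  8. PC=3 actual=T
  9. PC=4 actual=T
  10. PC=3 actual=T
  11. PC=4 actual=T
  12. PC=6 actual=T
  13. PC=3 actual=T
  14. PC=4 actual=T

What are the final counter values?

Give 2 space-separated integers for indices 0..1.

Ev 1: PC=4 idx=0 pred=T actual=T -> ctr[0]=3
Ev 2: PC=4 idx=0 pred=T actual=N -> ctr[0]=2
Ev 3: PC=3 idx=1 pred=T actual=T -> ctr[1]=3
Ev 4: PC=3 idx=1 pred=T actual=N -> ctr[1]=2
Ev 5: PC=6 idx=0 pred=T actual=N -> ctr[0]=1
Ev 6: PC=3 idx=1 pred=T actual=T -> ctr[1]=3
Ev 7: PC=3 idx=1 pred=T actual=T -> ctr[1]=3
Ev 8: PC=3 idx=1 pred=T actual=T -> ctr[1]=3
Ev 9: PC=4 idx=0 pred=N actual=T -> ctr[0]=2
Ev 10: PC=3 idx=1 pred=T actual=T -> ctr[1]=3
Ev 11: PC=4 idx=0 pred=T actual=T -> ctr[0]=3
Ev 12: PC=6 idx=0 pred=T actual=T -> ctr[0]=3
Ev 13: PC=3 idx=1 pred=T actual=T -> ctr[1]=3
Ev 14: PC=4 idx=0 pred=T actual=T -> ctr[0]=3

Answer: 3 3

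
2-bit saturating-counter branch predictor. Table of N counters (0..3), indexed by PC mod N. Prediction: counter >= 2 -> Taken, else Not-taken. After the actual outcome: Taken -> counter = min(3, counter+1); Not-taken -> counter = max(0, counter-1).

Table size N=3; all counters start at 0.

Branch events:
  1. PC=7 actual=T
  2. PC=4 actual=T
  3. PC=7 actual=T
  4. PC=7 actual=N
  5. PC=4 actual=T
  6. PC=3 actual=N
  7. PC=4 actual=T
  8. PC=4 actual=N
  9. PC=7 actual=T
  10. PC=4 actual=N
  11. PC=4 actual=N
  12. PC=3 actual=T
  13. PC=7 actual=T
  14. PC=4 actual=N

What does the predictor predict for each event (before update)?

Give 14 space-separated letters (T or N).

Answer: N N T T T N T T T T T N N T

Derivation:
Ev 1: PC=7 idx=1 pred=N actual=T -> ctr[1]=1
Ev 2: PC=4 idx=1 pred=N actual=T -> ctr[1]=2
Ev 3: PC=7 idx=1 pred=T actual=T -> ctr[1]=3
Ev 4: PC=7 idx=1 pred=T actual=N -> ctr[1]=2
Ev 5: PC=4 idx=1 pred=T actual=T -> ctr[1]=3
Ev 6: PC=3 idx=0 pred=N actual=N -> ctr[0]=0
Ev 7: PC=4 idx=1 pred=T actual=T -> ctr[1]=3
Ev 8: PC=4 idx=1 pred=T actual=N -> ctr[1]=2
Ev 9: PC=7 idx=1 pred=T actual=T -> ctr[1]=3
Ev 10: PC=4 idx=1 pred=T actual=N -> ctr[1]=2
Ev 11: PC=4 idx=1 pred=T actual=N -> ctr[1]=1
Ev 12: PC=3 idx=0 pred=N actual=T -> ctr[0]=1
Ev 13: PC=7 idx=1 pred=N actual=T -> ctr[1]=2
Ev 14: PC=4 idx=1 pred=T actual=N -> ctr[1]=1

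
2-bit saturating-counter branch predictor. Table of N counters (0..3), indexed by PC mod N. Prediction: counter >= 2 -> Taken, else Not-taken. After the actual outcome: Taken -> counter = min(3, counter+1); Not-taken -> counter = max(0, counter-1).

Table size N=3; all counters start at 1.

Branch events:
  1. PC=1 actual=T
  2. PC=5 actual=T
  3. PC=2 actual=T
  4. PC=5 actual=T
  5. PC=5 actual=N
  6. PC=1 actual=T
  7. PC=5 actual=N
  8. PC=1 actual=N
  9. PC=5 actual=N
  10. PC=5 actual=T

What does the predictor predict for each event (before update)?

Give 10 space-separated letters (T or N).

Answer: N N T T T T T T N N

Derivation:
Ev 1: PC=1 idx=1 pred=N actual=T -> ctr[1]=2
Ev 2: PC=5 idx=2 pred=N actual=T -> ctr[2]=2
Ev 3: PC=2 idx=2 pred=T actual=T -> ctr[2]=3
Ev 4: PC=5 idx=2 pred=T actual=T -> ctr[2]=3
Ev 5: PC=5 idx=2 pred=T actual=N -> ctr[2]=2
Ev 6: PC=1 idx=1 pred=T actual=T -> ctr[1]=3
Ev 7: PC=5 idx=2 pred=T actual=N -> ctr[2]=1
Ev 8: PC=1 idx=1 pred=T actual=N -> ctr[1]=2
Ev 9: PC=5 idx=2 pred=N actual=N -> ctr[2]=0
Ev 10: PC=5 idx=2 pred=N actual=T -> ctr[2]=1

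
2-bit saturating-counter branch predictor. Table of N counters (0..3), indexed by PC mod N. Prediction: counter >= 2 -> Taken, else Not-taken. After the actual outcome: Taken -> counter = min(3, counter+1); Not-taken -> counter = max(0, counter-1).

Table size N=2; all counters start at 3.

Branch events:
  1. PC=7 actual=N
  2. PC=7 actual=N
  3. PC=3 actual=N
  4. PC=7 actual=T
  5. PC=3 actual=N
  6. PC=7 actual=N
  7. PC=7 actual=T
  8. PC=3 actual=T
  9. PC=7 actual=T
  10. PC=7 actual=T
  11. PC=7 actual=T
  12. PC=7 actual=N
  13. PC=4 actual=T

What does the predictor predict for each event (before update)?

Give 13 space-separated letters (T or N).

Answer: T T N N N N N N T T T T T

Derivation:
Ev 1: PC=7 idx=1 pred=T actual=N -> ctr[1]=2
Ev 2: PC=7 idx=1 pred=T actual=N -> ctr[1]=1
Ev 3: PC=3 idx=1 pred=N actual=N -> ctr[1]=0
Ev 4: PC=7 idx=1 pred=N actual=T -> ctr[1]=1
Ev 5: PC=3 idx=1 pred=N actual=N -> ctr[1]=0
Ev 6: PC=7 idx=1 pred=N actual=N -> ctr[1]=0
Ev 7: PC=7 idx=1 pred=N actual=T -> ctr[1]=1
Ev 8: PC=3 idx=1 pred=N actual=T -> ctr[1]=2
Ev 9: PC=7 idx=1 pred=T actual=T -> ctr[1]=3
Ev 10: PC=7 idx=1 pred=T actual=T -> ctr[1]=3
Ev 11: PC=7 idx=1 pred=T actual=T -> ctr[1]=3
Ev 12: PC=7 idx=1 pred=T actual=N -> ctr[1]=2
Ev 13: PC=4 idx=0 pred=T actual=T -> ctr[0]=3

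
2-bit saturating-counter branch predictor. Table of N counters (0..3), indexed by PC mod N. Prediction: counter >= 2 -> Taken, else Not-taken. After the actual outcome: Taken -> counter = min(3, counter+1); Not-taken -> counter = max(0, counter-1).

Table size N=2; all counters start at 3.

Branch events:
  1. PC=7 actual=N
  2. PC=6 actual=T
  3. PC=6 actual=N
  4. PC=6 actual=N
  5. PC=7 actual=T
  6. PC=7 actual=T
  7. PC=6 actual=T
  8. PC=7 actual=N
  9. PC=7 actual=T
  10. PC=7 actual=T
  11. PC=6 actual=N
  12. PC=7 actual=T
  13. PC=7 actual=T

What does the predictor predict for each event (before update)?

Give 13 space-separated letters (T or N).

Answer: T T T T T T N T T T T T T

Derivation:
Ev 1: PC=7 idx=1 pred=T actual=N -> ctr[1]=2
Ev 2: PC=6 idx=0 pred=T actual=T -> ctr[0]=3
Ev 3: PC=6 idx=0 pred=T actual=N -> ctr[0]=2
Ev 4: PC=6 idx=0 pred=T actual=N -> ctr[0]=1
Ev 5: PC=7 idx=1 pred=T actual=T -> ctr[1]=3
Ev 6: PC=7 idx=1 pred=T actual=T -> ctr[1]=3
Ev 7: PC=6 idx=0 pred=N actual=T -> ctr[0]=2
Ev 8: PC=7 idx=1 pred=T actual=N -> ctr[1]=2
Ev 9: PC=7 idx=1 pred=T actual=T -> ctr[1]=3
Ev 10: PC=7 idx=1 pred=T actual=T -> ctr[1]=3
Ev 11: PC=6 idx=0 pred=T actual=N -> ctr[0]=1
Ev 12: PC=7 idx=1 pred=T actual=T -> ctr[1]=3
Ev 13: PC=7 idx=1 pred=T actual=T -> ctr[1]=3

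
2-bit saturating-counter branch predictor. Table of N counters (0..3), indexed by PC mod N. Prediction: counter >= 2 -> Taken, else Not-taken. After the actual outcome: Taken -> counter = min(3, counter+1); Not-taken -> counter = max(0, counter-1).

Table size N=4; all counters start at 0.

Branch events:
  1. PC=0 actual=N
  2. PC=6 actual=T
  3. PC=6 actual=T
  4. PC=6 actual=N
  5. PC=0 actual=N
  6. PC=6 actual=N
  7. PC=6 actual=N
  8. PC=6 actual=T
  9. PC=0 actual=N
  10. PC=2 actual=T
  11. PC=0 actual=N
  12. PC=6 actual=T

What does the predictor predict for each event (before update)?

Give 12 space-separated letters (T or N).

Ev 1: PC=0 idx=0 pred=N actual=N -> ctr[0]=0
Ev 2: PC=6 idx=2 pred=N actual=T -> ctr[2]=1
Ev 3: PC=6 idx=2 pred=N actual=T -> ctr[2]=2
Ev 4: PC=6 idx=2 pred=T actual=N -> ctr[2]=1
Ev 5: PC=0 idx=0 pred=N actual=N -> ctr[0]=0
Ev 6: PC=6 idx=2 pred=N actual=N -> ctr[2]=0
Ev 7: PC=6 idx=2 pred=N actual=N -> ctr[2]=0
Ev 8: PC=6 idx=2 pred=N actual=T -> ctr[2]=1
Ev 9: PC=0 idx=0 pred=N actual=N -> ctr[0]=0
Ev 10: PC=2 idx=2 pred=N actual=T -> ctr[2]=2
Ev 11: PC=0 idx=0 pred=N actual=N -> ctr[0]=0
Ev 12: PC=6 idx=2 pred=T actual=T -> ctr[2]=3

Answer: N N N T N N N N N N N T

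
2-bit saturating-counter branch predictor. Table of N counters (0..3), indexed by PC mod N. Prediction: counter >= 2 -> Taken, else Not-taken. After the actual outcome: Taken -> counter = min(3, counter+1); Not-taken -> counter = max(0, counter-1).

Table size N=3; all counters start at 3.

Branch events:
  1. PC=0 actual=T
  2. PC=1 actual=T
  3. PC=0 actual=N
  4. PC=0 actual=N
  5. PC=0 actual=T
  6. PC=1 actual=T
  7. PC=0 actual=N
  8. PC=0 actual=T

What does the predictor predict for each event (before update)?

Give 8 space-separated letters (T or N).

Answer: T T T T N T T N

Derivation:
Ev 1: PC=0 idx=0 pred=T actual=T -> ctr[0]=3
Ev 2: PC=1 idx=1 pred=T actual=T -> ctr[1]=3
Ev 3: PC=0 idx=0 pred=T actual=N -> ctr[0]=2
Ev 4: PC=0 idx=0 pred=T actual=N -> ctr[0]=1
Ev 5: PC=0 idx=0 pred=N actual=T -> ctr[0]=2
Ev 6: PC=1 idx=1 pred=T actual=T -> ctr[1]=3
Ev 7: PC=0 idx=0 pred=T actual=N -> ctr[0]=1
Ev 8: PC=0 idx=0 pred=N actual=T -> ctr[0]=2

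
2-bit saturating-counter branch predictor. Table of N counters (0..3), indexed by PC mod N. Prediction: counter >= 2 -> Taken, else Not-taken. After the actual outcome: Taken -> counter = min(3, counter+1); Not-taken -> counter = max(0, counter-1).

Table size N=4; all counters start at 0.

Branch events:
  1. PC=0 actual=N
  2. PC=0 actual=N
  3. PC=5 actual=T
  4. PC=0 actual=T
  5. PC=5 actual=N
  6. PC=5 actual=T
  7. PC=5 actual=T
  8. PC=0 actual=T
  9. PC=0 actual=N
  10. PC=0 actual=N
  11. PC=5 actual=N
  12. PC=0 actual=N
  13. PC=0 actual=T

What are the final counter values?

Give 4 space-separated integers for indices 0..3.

Answer: 1 1 0 0

Derivation:
Ev 1: PC=0 idx=0 pred=N actual=N -> ctr[0]=0
Ev 2: PC=0 idx=0 pred=N actual=N -> ctr[0]=0
Ev 3: PC=5 idx=1 pred=N actual=T -> ctr[1]=1
Ev 4: PC=0 idx=0 pred=N actual=T -> ctr[0]=1
Ev 5: PC=5 idx=1 pred=N actual=N -> ctr[1]=0
Ev 6: PC=5 idx=1 pred=N actual=T -> ctr[1]=1
Ev 7: PC=5 idx=1 pred=N actual=T -> ctr[1]=2
Ev 8: PC=0 idx=0 pred=N actual=T -> ctr[0]=2
Ev 9: PC=0 idx=0 pred=T actual=N -> ctr[0]=1
Ev 10: PC=0 idx=0 pred=N actual=N -> ctr[0]=0
Ev 11: PC=5 idx=1 pred=T actual=N -> ctr[1]=1
Ev 12: PC=0 idx=0 pred=N actual=N -> ctr[0]=0
Ev 13: PC=0 idx=0 pred=N actual=T -> ctr[0]=1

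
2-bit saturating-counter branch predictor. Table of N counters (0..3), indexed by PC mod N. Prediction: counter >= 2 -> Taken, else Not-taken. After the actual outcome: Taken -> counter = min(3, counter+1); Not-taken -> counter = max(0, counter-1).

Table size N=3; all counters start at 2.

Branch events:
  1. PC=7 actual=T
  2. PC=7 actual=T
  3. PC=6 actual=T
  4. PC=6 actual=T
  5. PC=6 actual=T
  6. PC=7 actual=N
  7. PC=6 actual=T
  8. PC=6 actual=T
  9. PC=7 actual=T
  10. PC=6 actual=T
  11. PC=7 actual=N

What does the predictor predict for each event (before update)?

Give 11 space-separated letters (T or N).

Ev 1: PC=7 idx=1 pred=T actual=T -> ctr[1]=3
Ev 2: PC=7 idx=1 pred=T actual=T -> ctr[1]=3
Ev 3: PC=6 idx=0 pred=T actual=T -> ctr[0]=3
Ev 4: PC=6 idx=0 pred=T actual=T -> ctr[0]=3
Ev 5: PC=6 idx=0 pred=T actual=T -> ctr[0]=3
Ev 6: PC=7 idx=1 pred=T actual=N -> ctr[1]=2
Ev 7: PC=6 idx=0 pred=T actual=T -> ctr[0]=3
Ev 8: PC=6 idx=0 pred=T actual=T -> ctr[0]=3
Ev 9: PC=7 idx=1 pred=T actual=T -> ctr[1]=3
Ev 10: PC=6 idx=0 pred=T actual=T -> ctr[0]=3
Ev 11: PC=7 idx=1 pred=T actual=N -> ctr[1]=2

Answer: T T T T T T T T T T T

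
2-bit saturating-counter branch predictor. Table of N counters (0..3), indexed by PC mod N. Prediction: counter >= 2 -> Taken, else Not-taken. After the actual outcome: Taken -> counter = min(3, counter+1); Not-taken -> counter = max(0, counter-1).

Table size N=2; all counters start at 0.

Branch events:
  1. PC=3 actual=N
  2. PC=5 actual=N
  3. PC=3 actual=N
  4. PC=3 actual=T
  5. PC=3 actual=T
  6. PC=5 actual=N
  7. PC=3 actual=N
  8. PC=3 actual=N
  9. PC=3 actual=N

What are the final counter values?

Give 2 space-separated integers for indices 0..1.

Ev 1: PC=3 idx=1 pred=N actual=N -> ctr[1]=0
Ev 2: PC=5 idx=1 pred=N actual=N -> ctr[1]=0
Ev 3: PC=3 idx=1 pred=N actual=N -> ctr[1]=0
Ev 4: PC=3 idx=1 pred=N actual=T -> ctr[1]=1
Ev 5: PC=3 idx=1 pred=N actual=T -> ctr[1]=2
Ev 6: PC=5 idx=1 pred=T actual=N -> ctr[1]=1
Ev 7: PC=3 idx=1 pred=N actual=N -> ctr[1]=0
Ev 8: PC=3 idx=1 pred=N actual=N -> ctr[1]=0
Ev 9: PC=3 idx=1 pred=N actual=N -> ctr[1]=0

Answer: 0 0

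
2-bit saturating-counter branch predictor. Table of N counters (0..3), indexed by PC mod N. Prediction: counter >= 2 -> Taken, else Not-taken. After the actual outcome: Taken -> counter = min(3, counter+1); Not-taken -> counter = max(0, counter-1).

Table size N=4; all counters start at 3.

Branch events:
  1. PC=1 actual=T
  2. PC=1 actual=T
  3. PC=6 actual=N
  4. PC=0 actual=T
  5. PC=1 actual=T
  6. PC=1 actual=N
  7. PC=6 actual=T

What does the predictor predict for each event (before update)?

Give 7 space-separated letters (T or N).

Answer: T T T T T T T

Derivation:
Ev 1: PC=1 idx=1 pred=T actual=T -> ctr[1]=3
Ev 2: PC=1 idx=1 pred=T actual=T -> ctr[1]=3
Ev 3: PC=6 idx=2 pred=T actual=N -> ctr[2]=2
Ev 4: PC=0 idx=0 pred=T actual=T -> ctr[0]=3
Ev 5: PC=1 idx=1 pred=T actual=T -> ctr[1]=3
Ev 6: PC=1 idx=1 pred=T actual=N -> ctr[1]=2
Ev 7: PC=6 idx=2 pred=T actual=T -> ctr[2]=3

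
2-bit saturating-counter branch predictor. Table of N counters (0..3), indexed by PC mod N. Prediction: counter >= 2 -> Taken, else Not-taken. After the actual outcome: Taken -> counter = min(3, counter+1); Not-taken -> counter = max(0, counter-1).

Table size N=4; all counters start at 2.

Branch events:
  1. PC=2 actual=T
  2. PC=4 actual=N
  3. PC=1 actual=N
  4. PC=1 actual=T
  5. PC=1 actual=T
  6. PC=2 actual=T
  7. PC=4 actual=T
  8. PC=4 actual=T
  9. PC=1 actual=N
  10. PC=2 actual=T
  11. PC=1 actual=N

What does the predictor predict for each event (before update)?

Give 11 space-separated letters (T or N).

Ev 1: PC=2 idx=2 pred=T actual=T -> ctr[2]=3
Ev 2: PC=4 idx=0 pred=T actual=N -> ctr[0]=1
Ev 3: PC=1 idx=1 pred=T actual=N -> ctr[1]=1
Ev 4: PC=1 idx=1 pred=N actual=T -> ctr[1]=2
Ev 5: PC=1 idx=1 pred=T actual=T -> ctr[1]=3
Ev 6: PC=2 idx=2 pred=T actual=T -> ctr[2]=3
Ev 7: PC=4 idx=0 pred=N actual=T -> ctr[0]=2
Ev 8: PC=4 idx=0 pred=T actual=T -> ctr[0]=3
Ev 9: PC=1 idx=1 pred=T actual=N -> ctr[1]=2
Ev 10: PC=2 idx=2 pred=T actual=T -> ctr[2]=3
Ev 11: PC=1 idx=1 pred=T actual=N -> ctr[1]=1

Answer: T T T N T T N T T T T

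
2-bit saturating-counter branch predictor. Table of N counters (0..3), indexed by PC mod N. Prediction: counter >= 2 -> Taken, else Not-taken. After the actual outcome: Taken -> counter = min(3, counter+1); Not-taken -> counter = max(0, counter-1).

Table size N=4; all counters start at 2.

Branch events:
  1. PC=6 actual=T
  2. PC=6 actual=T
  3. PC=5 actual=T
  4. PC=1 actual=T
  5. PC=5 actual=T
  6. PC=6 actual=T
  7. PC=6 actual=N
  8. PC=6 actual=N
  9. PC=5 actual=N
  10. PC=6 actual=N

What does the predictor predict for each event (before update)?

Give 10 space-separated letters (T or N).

Answer: T T T T T T T T T N

Derivation:
Ev 1: PC=6 idx=2 pred=T actual=T -> ctr[2]=3
Ev 2: PC=6 idx=2 pred=T actual=T -> ctr[2]=3
Ev 3: PC=5 idx=1 pred=T actual=T -> ctr[1]=3
Ev 4: PC=1 idx=1 pred=T actual=T -> ctr[1]=3
Ev 5: PC=5 idx=1 pred=T actual=T -> ctr[1]=3
Ev 6: PC=6 idx=2 pred=T actual=T -> ctr[2]=3
Ev 7: PC=6 idx=2 pred=T actual=N -> ctr[2]=2
Ev 8: PC=6 idx=2 pred=T actual=N -> ctr[2]=1
Ev 9: PC=5 idx=1 pred=T actual=N -> ctr[1]=2
Ev 10: PC=6 idx=2 pred=N actual=N -> ctr[2]=0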